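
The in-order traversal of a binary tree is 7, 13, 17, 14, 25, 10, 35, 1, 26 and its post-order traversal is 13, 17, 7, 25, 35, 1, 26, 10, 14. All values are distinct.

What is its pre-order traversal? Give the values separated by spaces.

The last element of post-order is the root; it splits in-order into left and right subtrees.
Root 14: left subtree has 3 nodes {7, 13, 17}, right has 5 {25, 10, 35, 1, 26}.
  Root 7: left subtree has 0 nodes { }, right has 2 {13, 17}.
    Root 17: left subtree has 1 node {13}, right has 0 { }.
  Root 10: left subtree has 1 node {25}, right has 3 {35, 1, 26}.
    Root 26: left subtree has 2 nodes {35, 1}, right has 0 { }.
      Root 1: left subtree has 1 node {35}, right has 0 { }.

14 7 17 13 10 25 26 1 35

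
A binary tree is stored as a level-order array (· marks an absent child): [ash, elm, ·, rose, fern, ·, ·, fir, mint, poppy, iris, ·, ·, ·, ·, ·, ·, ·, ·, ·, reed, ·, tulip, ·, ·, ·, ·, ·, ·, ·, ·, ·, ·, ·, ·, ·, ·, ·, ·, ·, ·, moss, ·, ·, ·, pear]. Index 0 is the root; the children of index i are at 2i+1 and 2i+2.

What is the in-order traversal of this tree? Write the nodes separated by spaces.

In-order visits the left subtree, then the node, then the right subtree.
At ash: go left to elm.
  At elm: go left to rose.
    At rose: go left to fir.
      fir is a leaf — visit fir.
    Visit rose.
    At rose: go right to mint.
      mint is a leaf — visit mint.
  Visit elm.
  At elm: go right to fern.
    At fern: go left to poppy.
      At poppy: no left child.
      Visit poppy.
      At poppy: go right to reed.
        At reed: go left to moss.
          moss is a leaf — visit moss.
        Visit reed.
        At reed: no right child.
    Visit fern.
    At fern: go right to iris.
      At iris: no left child.
      Visit iris.
      At iris: go right to tulip.
        At tulip: go left to pear.
          pear is a leaf — visit pear.
        Visit tulip.
        At tulip: no right child.
Visit ash.
At ash: no right child.

fir rose mint elm poppy moss reed fern iris pear tulip ash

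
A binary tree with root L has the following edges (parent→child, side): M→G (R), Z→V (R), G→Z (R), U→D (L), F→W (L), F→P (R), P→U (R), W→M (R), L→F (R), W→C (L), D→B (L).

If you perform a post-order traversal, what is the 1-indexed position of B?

7

Post-order visits the left subtree, then the right subtree, then the node.
At L: no left child.
At L: go right to F.
  At F: go left to W.
    At W: go left to C.
      C is a leaf — visit C.
    At W: go right to M.
      At M: no left child.
      At M: go right to G.
        At G: no left child.
        At G: go right to Z.
          At Z: no left child.
          At Z: go right to V.
            V is a leaf — visit V.
          Visit Z.
        Visit G.
      Visit M.
    Visit W.
  At F: go right to P.
    At P: no left child.
    At P: go right to U.
      At U: go left to D.
        At D: go left to B.
          B is a leaf — visit B.
        At D: no right child.
        Visit D.
      At U: no right child.
      Visit U.
    Visit P.
  Visit F.
Visit L.
Full post-order sequence: C, V, Z, G, M, W, B, D, U, P, F, L.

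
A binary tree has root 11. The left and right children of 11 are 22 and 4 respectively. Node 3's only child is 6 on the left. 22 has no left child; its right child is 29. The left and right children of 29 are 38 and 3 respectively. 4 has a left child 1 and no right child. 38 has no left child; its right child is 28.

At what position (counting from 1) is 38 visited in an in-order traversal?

In-order visits the left subtree, then the node, then the right subtree.
At 11: go left to 22.
  At 22: no left child.
  Visit 22.
  At 22: go right to 29.
    At 29: go left to 38.
      At 38: no left child.
      Visit 38.
      At 38: go right to 28.
        28 is a leaf — visit 28.
    Visit 29.
    At 29: go right to 3.
      At 3: go left to 6.
        6 is a leaf — visit 6.
      Visit 3.
      At 3: no right child.
Visit 11.
At 11: go right to 4.
  At 4: go left to 1.
    1 is a leaf — visit 1.
  Visit 4.
  At 4: no right child.
Full in-order sequence: 22, 38, 28, 29, 6, 3, 11, 1, 4.

2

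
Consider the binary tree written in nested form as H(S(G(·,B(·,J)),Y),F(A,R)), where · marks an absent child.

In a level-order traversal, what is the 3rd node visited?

F

Level-order visits nodes level by level from the root, left to right within each level.
Level 0: H
Level 1: S, F
Level 2: G, Y, A, R
Level 3: B
Level 4: J
Full level-order sequence: H, S, F, G, Y, A, R, B, J.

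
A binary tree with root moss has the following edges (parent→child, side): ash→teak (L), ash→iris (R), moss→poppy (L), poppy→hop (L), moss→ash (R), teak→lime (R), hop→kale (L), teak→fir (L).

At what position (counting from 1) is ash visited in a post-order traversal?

Post-order visits the left subtree, then the right subtree, then the node.
At moss: go left to poppy.
  At poppy: go left to hop.
    At hop: go left to kale.
      kale is a leaf — visit kale.
    At hop: no right child.
    Visit hop.
  At poppy: no right child.
  Visit poppy.
At moss: go right to ash.
  At ash: go left to teak.
    At teak: go left to fir.
      fir is a leaf — visit fir.
    At teak: go right to lime.
      lime is a leaf — visit lime.
    Visit teak.
  At ash: go right to iris.
    iris is a leaf — visit iris.
  Visit ash.
Visit moss.
Full post-order sequence: kale, hop, poppy, fir, lime, teak, iris, ash, moss.

8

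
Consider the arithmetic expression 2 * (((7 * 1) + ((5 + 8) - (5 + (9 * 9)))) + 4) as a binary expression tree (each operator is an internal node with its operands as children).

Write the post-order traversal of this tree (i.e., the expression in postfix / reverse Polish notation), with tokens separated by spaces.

Post-order on an expression tree gives postfix notation: for each operator, emit left operand, right operand, then the operator.

2 7 1 * 5 8 + 5 9 9 * + - + 4 + *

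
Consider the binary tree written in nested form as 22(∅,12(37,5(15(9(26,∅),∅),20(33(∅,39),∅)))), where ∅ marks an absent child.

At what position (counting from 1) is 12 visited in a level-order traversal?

2

Level-order visits nodes level by level from the root, left to right within each level.
Level 0: 22
Level 1: 12
Level 2: 37, 5
Level 3: 15, 20
Level 4: 9, 33
Level 5: 26, 39
Full level-order sequence: 22, 12, 37, 5, 15, 20, 9, 33, 26, 39.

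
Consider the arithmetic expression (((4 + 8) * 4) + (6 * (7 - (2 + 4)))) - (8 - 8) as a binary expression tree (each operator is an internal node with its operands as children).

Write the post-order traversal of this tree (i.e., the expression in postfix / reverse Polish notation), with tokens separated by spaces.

4 8 + 4 * 6 7 2 4 + - * + 8 8 - -

Post-order on an expression tree gives postfix notation: for each operator, emit left operand, right operand, then the operator.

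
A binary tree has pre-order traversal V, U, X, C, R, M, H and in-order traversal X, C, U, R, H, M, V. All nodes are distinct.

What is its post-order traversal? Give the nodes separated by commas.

C, X, H, M, R, U, V

The first element of pre-order is the root; it splits in-order into left and right subtrees.
Root V: left subtree has 6 nodes {X, C, U, R, H, M}, right has 0 { }.
  Root U: left subtree has 2 nodes {X, C}, right has 3 {R, H, M}.
    Root X: left subtree has 0 nodes { }, right has 1 {C}.
    Root R: left subtree has 0 nodes { }, right has 2 {H, M}.
      Root M: left subtree has 1 node {H}, right has 0 { }.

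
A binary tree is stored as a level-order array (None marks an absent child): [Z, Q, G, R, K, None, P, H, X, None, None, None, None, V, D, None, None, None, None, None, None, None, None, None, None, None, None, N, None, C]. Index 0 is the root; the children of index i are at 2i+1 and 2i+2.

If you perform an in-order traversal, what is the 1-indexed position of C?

In-order visits the left subtree, then the node, then the right subtree.
At Z: go left to Q.
  At Q: go left to R.
    At R: go left to H.
      H is a leaf — visit H.
    Visit R.
    At R: go right to X.
      X is a leaf — visit X.
  Visit Q.
  At Q: go right to K.
    K is a leaf — visit K.
Visit Z.
At Z: go right to G.
  At G: no left child.
  Visit G.
  At G: go right to P.
    At P: go left to V.
      At V: go left to N.
        N is a leaf — visit N.
      Visit V.
      At V: no right child.
    Visit P.
    At P: go right to D.
      At D: go left to C.
        C is a leaf — visit C.
      Visit D.
      At D: no right child.
Full in-order sequence: H, R, X, Q, K, Z, G, N, V, P, C, D.

11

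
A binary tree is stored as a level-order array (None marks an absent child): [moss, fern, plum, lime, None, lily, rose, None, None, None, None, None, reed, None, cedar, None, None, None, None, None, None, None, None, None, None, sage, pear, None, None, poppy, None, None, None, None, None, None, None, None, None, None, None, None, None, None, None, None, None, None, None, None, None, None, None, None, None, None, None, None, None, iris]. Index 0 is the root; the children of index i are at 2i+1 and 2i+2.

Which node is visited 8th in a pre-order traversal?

Pre-order visits the node, then its left subtree, then its right subtree.
Visit moss.
At moss: go left to fern.
  Visit fern.
  At fern: go left to lime.
    lime is a leaf — visit lime.
  At fern: no right child.
At moss: go right to plum.
  Visit plum.
  At plum: go left to lily.
    Visit lily.
    At lily: no left child.
    At lily: go right to reed.
      Visit reed.
      At reed: go left to sage.
        sage is a leaf — visit sage.
      At reed: go right to pear.
        pear is a leaf — visit pear.
  At plum: go right to rose.
    Visit rose.
    At rose: no left child.
    At rose: go right to cedar.
      Visit cedar.
      At cedar: go left to poppy.
        Visit poppy.
        At poppy: go left to iris.
          iris is a leaf — visit iris.
        At poppy: no right child.
      At cedar: no right child.
Full pre-order sequence: moss, fern, lime, plum, lily, reed, sage, pear, rose, cedar, poppy, iris.

pear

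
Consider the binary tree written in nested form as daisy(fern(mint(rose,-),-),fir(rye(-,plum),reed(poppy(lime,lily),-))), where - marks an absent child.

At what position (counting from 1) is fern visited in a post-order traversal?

3

Post-order visits the left subtree, then the right subtree, then the node.
At daisy: go left to fern.
  At fern: go left to mint.
    At mint: go left to rose.
      rose is a leaf — visit rose.
    At mint: no right child.
    Visit mint.
  At fern: no right child.
  Visit fern.
At daisy: go right to fir.
  At fir: go left to rye.
    At rye: no left child.
    At rye: go right to plum.
      plum is a leaf — visit plum.
    Visit rye.
  At fir: go right to reed.
    At reed: go left to poppy.
      At poppy: go left to lime.
        lime is a leaf — visit lime.
      At poppy: go right to lily.
        lily is a leaf — visit lily.
      Visit poppy.
    At reed: no right child.
    Visit reed.
  Visit fir.
Visit daisy.
Full post-order sequence: rose, mint, fern, plum, rye, lime, lily, poppy, reed, fir, daisy.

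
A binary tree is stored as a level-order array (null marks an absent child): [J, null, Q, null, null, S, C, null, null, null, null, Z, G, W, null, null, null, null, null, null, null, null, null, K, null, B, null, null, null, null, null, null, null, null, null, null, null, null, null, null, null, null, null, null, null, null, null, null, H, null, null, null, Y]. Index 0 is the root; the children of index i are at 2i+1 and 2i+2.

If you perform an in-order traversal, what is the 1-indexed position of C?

11

In-order visits the left subtree, then the node, then the right subtree.
At J: no left child.
Visit J.
At J: go right to Q.
  At Q: go left to S.
    At S: go left to Z.
      At Z: go left to K.
        At K: no left child.
        Visit K.
        At K: go right to H.
          H is a leaf — visit H.
      Visit Z.
      At Z: no right child.
    Visit S.
    At S: go right to G.
      At G: go left to B.
        At B: no left child.
        Visit B.
        At B: go right to Y.
          Y is a leaf — visit Y.
      Visit G.
      At G: no right child.
  Visit Q.
  At Q: go right to C.
    At C: go left to W.
      W is a leaf — visit W.
    Visit C.
    At C: no right child.
Full in-order sequence: J, K, H, Z, S, B, Y, G, Q, W, C.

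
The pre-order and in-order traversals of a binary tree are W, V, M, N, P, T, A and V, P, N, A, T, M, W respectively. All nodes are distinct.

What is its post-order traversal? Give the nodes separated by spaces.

P A T N M V W

The first element of pre-order is the root; it splits in-order into left and right subtrees.
Root W: left subtree has 6 nodes {V, P, N, A, T, M}, right has 0 { }.
  Root V: left subtree has 0 nodes { }, right has 5 {P, N, A, T, M}.
    Root M: left subtree has 4 nodes {P, N, A, T}, right has 0 { }.
      Root N: left subtree has 1 node {P}, right has 2 {A, T}.
        Root T: left subtree has 1 node {A}, right has 0 { }.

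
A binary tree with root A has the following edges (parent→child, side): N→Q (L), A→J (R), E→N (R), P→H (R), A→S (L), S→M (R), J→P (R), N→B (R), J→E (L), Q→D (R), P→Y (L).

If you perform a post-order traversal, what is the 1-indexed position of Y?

Post-order visits the left subtree, then the right subtree, then the node.
At A: go left to S.
  At S: no left child.
  At S: go right to M.
    M is a leaf — visit M.
  Visit S.
At A: go right to J.
  At J: go left to E.
    At E: no left child.
    At E: go right to N.
      At N: go left to Q.
        At Q: no left child.
        At Q: go right to D.
          D is a leaf — visit D.
        Visit Q.
      At N: go right to B.
        B is a leaf — visit B.
      Visit N.
    Visit E.
  At J: go right to P.
    At P: go left to Y.
      Y is a leaf — visit Y.
    At P: go right to H.
      H is a leaf — visit H.
    Visit P.
  Visit J.
Visit A.
Full post-order sequence: M, S, D, Q, B, N, E, Y, H, P, J, A.

8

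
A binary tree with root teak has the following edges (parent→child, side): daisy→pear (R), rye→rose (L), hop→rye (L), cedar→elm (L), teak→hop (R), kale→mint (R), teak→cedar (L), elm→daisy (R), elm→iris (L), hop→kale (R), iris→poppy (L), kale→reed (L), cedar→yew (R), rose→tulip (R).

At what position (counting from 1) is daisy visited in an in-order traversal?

4

In-order visits the left subtree, then the node, then the right subtree.
At teak: go left to cedar.
  At cedar: go left to elm.
    At elm: go left to iris.
      At iris: go left to poppy.
        poppy is a leaf — visit poppy.
      Visit iris.
      At iris: no right child.
    Visit elm.
    At elm: go right to daisy.
      At daisy: no left child.
      Visit daisy.
      At daisy: go right to pear.
        pear is a leaf — visit pear.
  Visit cedar.
  At cedar: go right to yew.
    yew is a leaf — visit yew.
Visit teak.
At teak: go right to hop.
  At hop: go left to rye.
    At rye: go left to rose.
      At rose: no left child.
      Visit rose.
      At rose: go right to tulip.
        tulip is a leaf — visit tulip.
    Visit rye.
    At rye: no right child.
  Visit hop.
  At hop: go right to kale.
    At kale: go left to reed.
      reed is a leaf — visit reed.
    Visit kale.
    At kale: go right to mint.
      mint is a leaf — visit mint.
Full in-order sequence: poppy, iris, elm, daisy, pear, cedar, yew, teak, rose, tulip, rye, hop, reed, kale, mint.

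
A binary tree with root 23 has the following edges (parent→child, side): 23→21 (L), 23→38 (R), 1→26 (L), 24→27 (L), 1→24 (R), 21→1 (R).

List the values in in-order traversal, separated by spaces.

21 26 1 27 24 23 38

In-order visits the left subtree, then the node, then the right subtree.
At 23: go left to 21.
  At 21: no left child.
  Visit 21.
  At 21: go right to 1.
    At 1: go left to 26.
      26 is a leaf — visit 26.
    Visit 1.
    At 1: go right to 24.
      At 24: go left to 27.
        27 is a leaf — visit 27.
      Visit 24.
      At 24: no right child.
Visit 23.
At 23: go right to 38.
  38 is a leaf — visit 38.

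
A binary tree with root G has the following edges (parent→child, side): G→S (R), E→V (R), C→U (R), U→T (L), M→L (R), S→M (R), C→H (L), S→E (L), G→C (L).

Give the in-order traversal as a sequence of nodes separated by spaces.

H C T U G E V S M L

In-order visits the left subtree, then the node, then the right subtree.
At G: go left to C.
  At C: go left to H.
    H is a leaf — visit H.
  Visit C.
  At C: go right to U.
    At U: go left to T.
      T is a leaf — visit T.
    Visit U.
    At U: no right child.
Visit G.
At G: go right to S.
  At S: go left to E.
    At E: no left child.
    Visit E.
    At E: go right to V.
      V is a leaf — visit V.
  Visit S.
  At S: go right to M.
    At M: no left child.
    Visit M.
    At M: go right to L.
      L is a leaf — visit L.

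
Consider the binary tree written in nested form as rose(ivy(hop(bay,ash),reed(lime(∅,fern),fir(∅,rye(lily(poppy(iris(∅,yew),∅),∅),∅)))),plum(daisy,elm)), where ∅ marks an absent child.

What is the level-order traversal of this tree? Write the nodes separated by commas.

rose, ivy, plum, hop, reed, daisy, elm, bay, ash, lime, fir, fern, rye, lily, poppy, iris, yew

Level-order visits nodes level by level from the root, left to right within each level.
Level 0: rose
Level 1: ivy, plum
Level 2: hop, reed, daisy, elm
Level 3: bay, ash, lime, fir
Level 4: fern, rye
Level 5: lily
Level 6: poppy
Level 7: iris
Level 8: yew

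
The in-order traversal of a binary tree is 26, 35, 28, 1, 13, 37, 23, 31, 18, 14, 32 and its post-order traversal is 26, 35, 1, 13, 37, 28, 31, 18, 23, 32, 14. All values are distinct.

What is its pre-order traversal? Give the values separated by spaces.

The last element of post-order is the root; it splits in-order into left and right subtrees.
Root 14: left subtree has 9 nodes {26, 35, 28, 1, 13, 37, 23, 31, 18}, right has 1 {32}.
  Root 23: left subtree has 6 nodes {26, 35, 28, 1, 13, 37}, right has 2 {31, 18}.
    Root 28: left subtree has 2 nodes {26, 35}, right has 3 {1, 13, 37}.
      Root 35: left subtree has 1 node {26}, right has 0 { }.
      Root 37: left subtree has 2 nodes {1, 13}, right has 0 { }.
        Root 13: left subtree has 1 node {1}, right has 0 { }.
    Root 18: left subtree has 1 node {31}, right has 0 { }.

14 23 28 35 26 37 13 1 18 31 32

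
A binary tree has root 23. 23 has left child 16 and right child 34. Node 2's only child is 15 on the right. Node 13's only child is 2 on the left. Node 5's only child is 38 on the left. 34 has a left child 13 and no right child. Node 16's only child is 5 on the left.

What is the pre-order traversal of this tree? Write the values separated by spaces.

Pre-order visits the node, then its left subtree, then its right subtree.
Visit 23.
At 23: go left to 16.
  Visit 16.
  At 16: go left to 5.
    Visit 5.
    At 5: go left to 38.
      38 is a leaf — visit 38.
    At 5: no right child.
  At 16: no right child.
At 23: go right to 34.
  Visit 34.
  At 34: go left to 13.
    Visit 13.
    At 13: go left to 2.
      Visit 2.
      At 2: no left child.
      At 2: go right to 15.
        15 is a leaf — visit 15.
    At 13: no right child.
  At 34: no right child.

23 16 5 38 34 13 2 15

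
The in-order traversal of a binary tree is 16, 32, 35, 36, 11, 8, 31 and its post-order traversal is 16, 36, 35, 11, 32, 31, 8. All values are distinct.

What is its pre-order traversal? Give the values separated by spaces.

The last element of post-order is the root; it splits in-order into left and right subtrees.
Root 8: left subtree has 5 nodes {16, 32, 35, 36, 11}, right has 1 {31}.
  Root 32: left subtree has 1 node {16}, right has 3 {35, 36, 11}.
    Root 11: left subtree has 2 nodes {35, 36}, right has 0 { }.
      Root 35: left subtree has 0 nodes { }, right has 1 {36}.

8 32 16 11 35 36 31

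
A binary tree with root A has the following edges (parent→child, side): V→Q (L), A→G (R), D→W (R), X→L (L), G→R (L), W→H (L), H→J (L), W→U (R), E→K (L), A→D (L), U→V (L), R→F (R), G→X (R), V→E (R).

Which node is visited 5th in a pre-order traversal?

J

Pre-order visits the node, then its left subtree, then its right subtree.
Visit A.
At A: go left to D.
  Visit D.
  At D: no left child.
  At D: go right to W.
    Visit W.
    At W: go left to H.
      Visit H.
      At H: go left to J.
        J is a leaf — visit J.
      At H: no right child.
    At W: go right to U.
      Visit U.
      At U: go left to V.
        Visit V.
        At V: go left to Q.
          Q is a leaf — visit Q.
        At V: go right to E.
          Visit E.
          At E: go left to K.
            K is a leaf — visit K.
          At E: no right child.
      At U: no right child.
At A: go right to G.
  Visit G.
  At G: go left to R.
    Visit R.
    At R: no left child.
    At R: go right to F.
      F is a leaf — visit F.
  At G: go right to X.
    Visit X.
    At X: go left to L.
      L is a leaf — visit L.
    At X: no right child.
Full pre-order sequence: A, D, W, H, J, U, V, Q, E, K, G, R, F, X, L.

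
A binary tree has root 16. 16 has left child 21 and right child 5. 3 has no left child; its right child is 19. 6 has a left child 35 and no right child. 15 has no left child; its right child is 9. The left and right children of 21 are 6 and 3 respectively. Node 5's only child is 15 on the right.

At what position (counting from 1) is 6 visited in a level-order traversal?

4

Level-order visits nodes level by level from the root, left to right within each level.
Level 0: 16
Level 1: 21, 5
Level 2: 6, 3, 15
Level 3: 35, 19, 9
Full level-order sequence: 16, 21, 5, 6, 3, 15, 35, 19, 9.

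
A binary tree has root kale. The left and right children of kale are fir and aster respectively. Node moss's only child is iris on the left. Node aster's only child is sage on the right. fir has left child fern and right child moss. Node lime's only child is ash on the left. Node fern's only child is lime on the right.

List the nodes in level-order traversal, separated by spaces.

Level-order visits nodes level by level from the root, left to right within each level.
Level 0: kale
Level 1: fir, aster
Level 2: fern, moss, sage
Level 3: lime, iris
Level 4: ash

kale fir aster fern moss sage lime iris ash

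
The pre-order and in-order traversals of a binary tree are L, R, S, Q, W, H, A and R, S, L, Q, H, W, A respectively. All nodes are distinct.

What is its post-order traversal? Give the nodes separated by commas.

The first element of pre-order is the root; it splits in-order into left and right subtrees.
Root L: left subtree has 2 nodes {R, S}, right has 4 {Q, H, W, A}.
  Root R: left subtree has 0 nodes { }, right has 1 {S}.
  Root Q: left subtree has 0 nodes { }, right has 3 {H, W, A}.
    Root W: left subtree has 1 node {H}, right has 1 {A}.

S, R, H, A, W, Q, L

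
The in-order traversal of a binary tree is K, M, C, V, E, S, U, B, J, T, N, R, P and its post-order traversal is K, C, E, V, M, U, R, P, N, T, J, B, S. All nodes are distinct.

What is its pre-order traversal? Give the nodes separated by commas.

The last element of post-order is the root; it splits in-order into left and right subtrees.
Root S: left subtree has 5 nodes {K, M, C, V, E}, right has 7 {U, B, J, T, N, R, P}.
  Root M: left subtree has 1 node {K}, right has 3 {C, V, E}.
    Root V: left subtree has 1 node {C}, right has 1 {E}.
  Root B: left subtree has 1 node {U}, right has 5 {J, T, N, R, P}.
    Root J: left subtree has 0 nodes { }, right has 4 {T, N, R, P}.
      Root T: left subtree has 0 nodes { }, right has 3 {N, R, P}.
        Root N: left subtree has 0 nodes { }, right has 2 {R, P}.
          Root P: left subtree has 1 node {R}, right has 0 { }.

S, M, K, V, C, E, B, U, J, T, N, P, R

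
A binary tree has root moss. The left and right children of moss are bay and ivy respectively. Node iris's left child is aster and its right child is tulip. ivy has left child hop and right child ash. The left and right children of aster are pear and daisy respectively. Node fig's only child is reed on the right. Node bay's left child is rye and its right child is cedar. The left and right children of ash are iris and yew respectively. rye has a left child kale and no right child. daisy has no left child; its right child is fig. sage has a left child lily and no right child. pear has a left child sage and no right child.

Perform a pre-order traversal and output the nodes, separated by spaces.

Pre-order visits the node, then its left subtree, then its right subtree.
Visit moss.
At moss: go left to bay.
  Visit bay.
  At bay: go left to rye.
    Visit rye.
    At rye: go left to kale.
      kale is a leaf — visit kale.
    At rye: no right child.
  At bay: go right to cedar.
    cedar is a leaf — visit cedar.
At moss: go right to ivy.
  Visit ivy.
  At ivy: go left to hop.
    hop is a leaf — visit hop.
  At ivy: go right to ash.
    Visit ash.
    At ash: go left to iris.
      Visit iris.
      At iris: go left to aster.
        Visit aster.
        At aster: go left to pear.
          Visit pear.
          At pear: go left to sage.
            Visit sage.
            At sage: go left to lily.
              lily is a leaf — visit lily.
            At sage: no right child.
          At pear: no right child.
        At aster: go right to daisy.
          Visit daisy.
          At daisy: no left child.
          At daisy: go right to fig.
            Visit fig.
            At fig: no left child.
            At fig: go right to reed.
              reed is a leaf — visit reed.
      At iris: go right to tulip.
        tulip is a leaf — visit tulip.
    At ash: go right to yew.
      yew is a leaf — visit yew.

moss bay rye kale cedar ivy hop ash iris aster pear sage lily daisy fig reed tulip yew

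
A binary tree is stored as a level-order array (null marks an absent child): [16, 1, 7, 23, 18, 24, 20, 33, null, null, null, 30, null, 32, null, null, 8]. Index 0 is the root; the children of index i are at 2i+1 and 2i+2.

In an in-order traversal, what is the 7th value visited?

In-order visits the left subtree, then the node, then the right subtree.
At 16: go left to 1.
  At 1: go left to 23.
    At 23: go left to 33.
      At 33: no left child.
      Visit 33.
      At 33: go right to 8.
        8 is a leaf — visit 8.
    Visit 23.
    At 23: no right child.
  Visit 1.
  At 1: go right to 18.
    18 is a leaf — visit 18.
Visit 16.
At 16: go right to 7.
  At 7: go left to 24.
    At 24: go left to 30.
      30 is a leaf — visit 30.
    Visit 24.
    At 24: no right child.
  Visit 7.
  At 7: go right to 20.
    At 20: go left to 32.
      32 is a leaf — visit 32.
    Visit 20.
    At 20: no right child.
Full in-order sequence: 33, 8, 23, 1, 18, 16, 30, 24, 7, 32, 20.

30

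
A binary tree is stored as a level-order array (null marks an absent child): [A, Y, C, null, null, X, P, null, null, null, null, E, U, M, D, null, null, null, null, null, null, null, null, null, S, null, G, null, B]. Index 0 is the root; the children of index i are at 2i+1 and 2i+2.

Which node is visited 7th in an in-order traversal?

G

In-order visits the left subtree, then the node, then the right subtree.
At A: go left to Y.
  Y is a leaf — visit Y.
Visit A.
At A: go right to C.
  At C: go left to X.
    At X: go left to E.
      At E: no left child.
      Visit E.
      At E: go right to S.
        S is a leaf — visit S.
    Visit X.
    At X: go right to U.
      At U: no left child.
      Visit U.
      At U: go right to G.
        G is a leaf — visit G.
  Visit C.
  At C: go right to P.
    At P: go left to M.
      At M: no left child.
      Visit M.
      At M: go right to B.
        B is a leaf — visit B.
    Visit P.
    At P: go right to D.
      D is a leaf — visit D.
Full in-order sequence: Y, A, E, S, X, U, G, C, M, B, P, D.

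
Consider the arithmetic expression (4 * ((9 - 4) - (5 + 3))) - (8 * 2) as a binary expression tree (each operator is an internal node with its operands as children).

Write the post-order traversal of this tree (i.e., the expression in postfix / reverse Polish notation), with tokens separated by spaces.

Post-order on an expression tree gives postfix notation: for each operator, emit left operand, right operand, then the operator.

4 9 4 - 5 3 + - * 8 2 * -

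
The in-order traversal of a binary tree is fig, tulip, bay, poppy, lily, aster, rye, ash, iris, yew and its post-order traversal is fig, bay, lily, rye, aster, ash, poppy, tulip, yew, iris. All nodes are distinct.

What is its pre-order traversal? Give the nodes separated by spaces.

The last element of post-order is the root; it splits in-order into left and right subtrees.
Root iris: left subtree has 8 nodes {fig, tulip, bay, poppy, lily, aster, rye, ash}, right has 1 {yew}.
  Root tulip: left subtree has 1 node {fig}, right has 6 {bay, poppy, lily, aster, rye, ash}.
    Root poppy: left subtree has 1 node {bay}, right has 4 {lily, aster, rye, ash}.
      Root ash: left subtree has 3 nodes {lily, aster, rye}, right has 0 { }.
        Root aster: left subtree has 1 node {lily}, right has 1 {rye}.

iris tulip fig poppy bay ash aster lily rye yew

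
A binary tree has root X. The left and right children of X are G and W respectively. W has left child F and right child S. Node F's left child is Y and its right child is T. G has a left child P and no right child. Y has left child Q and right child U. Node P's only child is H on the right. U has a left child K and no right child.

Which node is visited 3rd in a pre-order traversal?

Pre-order visits the node, then its left subtree, then its right subtree.
Visit X.
At X: go left to G.
  Visit G.
  At G: go left to P.
    Visit P.
    At P: no left child.
    At P: go right to H.
      H is a leaf — visit H.
  At G: no right child.
At X: go right to W.
  Visit W.
  At W: go left to F.
    Visit F.
    At F: go left to Y.
      Visit Y.
      At Y: go left to Q.
        Q is a leaf — visit Q.
      At Y: go right to U.
        Visit U.
        At U: go left to K.
          K is a leaf — visit K.
        At U: no right child.
    At F: go right to T.
      T is a leaf — visit T.
  At W: go right to S.
    S is a leaf — visit S.
Full pre-order sequence: X, G, P, H, W, F, Y, Q, U, K, T, S.

P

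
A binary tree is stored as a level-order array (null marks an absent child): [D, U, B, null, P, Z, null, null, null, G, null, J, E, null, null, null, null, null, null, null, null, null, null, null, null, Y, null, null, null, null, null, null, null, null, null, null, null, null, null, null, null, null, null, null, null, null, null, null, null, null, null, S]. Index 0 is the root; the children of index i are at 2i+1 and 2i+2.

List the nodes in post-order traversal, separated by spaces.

Post-order visits the left subtree, then the right subtree, then the node.
At D: go left to U.
  At U: no left child.
  At U: go right to P.
    At P: go left to G.
      G is a leaf — visit G.
    At P: no right child.
    Visit P.
  Visit U.
At D: go right to B.
  At B: go left to Z.
    At Z: go left to J.
      J is a leaf — visit J.
    At Z: go right to E.
      At E: go left to Y.
        At Y: go left to S.
          S is a leaf — visit S.
        At Y: no right child.
        Visit Y.
      At E: no right child.
      Visit E.
    Visit Z.
  At B: no right child.
  Visit B.
Visit D.

G P U J S Y E Z B D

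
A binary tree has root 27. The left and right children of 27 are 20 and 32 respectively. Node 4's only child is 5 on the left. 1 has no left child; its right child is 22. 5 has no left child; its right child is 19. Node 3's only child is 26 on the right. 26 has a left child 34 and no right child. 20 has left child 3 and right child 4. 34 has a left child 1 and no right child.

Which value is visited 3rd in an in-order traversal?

In-order visits the left subtree, then the node, then the right subtree.
At 27: go left to 20.
  At 20: go left to 3.
    At 3: no left child.
    Visit 3.
    At 3: go right to 26.
      At 26: go left to 34.
        At 34: go left to 1.
          At 1: no left child.
          Visit 1.
          At 1: go right to 22.
            22 is a leaf — visit 22.
        Visit 34.
        At 34: no right child.
      Visit 26.
      At 26: no right child.
  Visit 20.
  At 20: go right to 4.
    At 4: go left to 5.
      At 5: no left child.
      Visit 5.
      At 5: go right to 19.
        19 is a leaf — visit 19.
    Visit 4.
    At 4: no right child.
Visit 27.
At 27: go right to 32.
  32 is a leaf — visit 32.
Full in-order sequence: 3, 1, 22, 34, 26, 20, 5, 19, 4, 27, 32.

22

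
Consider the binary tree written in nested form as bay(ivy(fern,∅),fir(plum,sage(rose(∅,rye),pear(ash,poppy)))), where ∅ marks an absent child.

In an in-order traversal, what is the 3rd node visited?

In-order visits the left subtree, then the node, then the right subtree.
At bay: go left to ivy.
  At ivy: go left to fern.
    fern is a leaf — visit fern.
  Visit ivy.
  At ivy: no right child.
Visit bay.
At bay: go right to fir.
  At fir: go left to plum.
    plum is a leaf — visit plum.
  Visit fir.
  At fir: go right to sage.
    At sage: go left to rose.
      At rose: no left child.
      Visit rose.
      At rose: go right to rye.
        rye is a leaf — visit rye.
    Visit sage.
    At sage: go right to pear.
      At pear: go left to ash.
        ash is a leaf — visit ash.
      Visit pear.
      At pear: go right to poppy.
        poppy is a leaf — visit poppy.
Full in-order sequence: fern, ivy, bay, plum, fir, rose, rye, sage, ash, pear, poppy.

bay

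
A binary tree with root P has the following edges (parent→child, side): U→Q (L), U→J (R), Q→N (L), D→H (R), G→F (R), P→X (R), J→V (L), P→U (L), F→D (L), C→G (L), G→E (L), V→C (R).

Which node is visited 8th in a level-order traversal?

Level-order visits nodes level by level from the root, left to right within each level.
Level 0: P
Level 1: U, X
Level 2: Q, J
Level 3: N, V
Level 4: C
Level 5: G
Level 6: E, F
Level 7: D
Level 8: H
Full level-order sequence: P, U, X, Q, J, N, V, C, G, E, F, D, H.

C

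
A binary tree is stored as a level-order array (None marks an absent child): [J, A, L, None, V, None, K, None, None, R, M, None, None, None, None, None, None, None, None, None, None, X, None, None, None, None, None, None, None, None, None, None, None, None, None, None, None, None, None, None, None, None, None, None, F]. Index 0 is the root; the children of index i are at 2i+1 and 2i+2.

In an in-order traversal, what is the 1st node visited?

In-order visits the left subtree, then the node, then the right subtree.
At J: go left to A.
  At A: no left child.
  Visit A.
  At A: go right to V.
    At V: go left to R.
      R is a leaf — visit R.
    Visit V.
    At V: go right to M.
      At M: go left to X.
        At X: no left child.
        Visit X.
        At X: go right to F.
          F is a leaf — visit F.
      Visit M.
      At M: no right child.
Visit J.
At J: go right to L.
  At L: no left child.
  Visit L.
  At L: go right to K.
    K is a leaf — visit K.
Full in-order sequence: A, R, V, X, F, M, J, L, K.

A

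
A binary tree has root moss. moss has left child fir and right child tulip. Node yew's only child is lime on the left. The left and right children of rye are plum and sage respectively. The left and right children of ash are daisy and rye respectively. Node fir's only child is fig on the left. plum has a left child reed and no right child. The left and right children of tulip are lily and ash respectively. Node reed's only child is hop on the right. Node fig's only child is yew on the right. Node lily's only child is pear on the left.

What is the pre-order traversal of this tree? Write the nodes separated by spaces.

Pre-order visits the node, then its left subtree, then its right subtree.
Visit moss.
At moss: go left to fir.
  Visit fir.
  At fir: go left to fig.
    Visit fig.
    At fig: no left child.
    At fig: go right to yew.
      Visit yew.
      At yew: go left to lime.
        lime is a leaf — visit lime.
      At yew: no right child.
  At fir: no right child.
At moss: go right to tulip.
  Visit tulip.
  At tulip: go left to lily.
    Visit lily.
    At lily: go left to pear.
      pear is a leaf — visit pear.
    At lily: no right child.
  At tulip: go right to ash.
    Visit ash.
    At ash: go left to daisy.
      daisy is a leaf — visit daisy.
    At ash: go right to rye.
      Visit rye.
      At rye: go left to plum.
        Visit plum.
        At plum: go left to reed.
          Visit reed.
          At reed: no left child.
          At reed: go right to hop.
            hop is a leaf — visit hop.
        At plum: no right child.
      At rye: go right to sage.
        sage is a leaf — visit sage.

moss fir fig yew lime tulip lily pear ash daisy rye plum reed hop sage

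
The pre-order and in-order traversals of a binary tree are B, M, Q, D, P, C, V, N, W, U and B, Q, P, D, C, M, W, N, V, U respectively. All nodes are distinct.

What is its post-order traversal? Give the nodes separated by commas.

P, C, D, Q, W, N, U, V, M, B

The first element of pre-order is the root; it splits in-order into left and right subtrees.
Root B: left subtree has 0 nodes { }, right has 9 {Q, P, D, C, M, W, N, V, U}.
  Root M: left subtree has 4 nodes {Q, P, D, C}, right has 4 {W, N, V, U}.
    Root Q: left subtree has 0 nodes { }, right has 3 {P, D, C}.
      Root D: left subtree has 1 node {P}, right has 1 {C}.
    Root V: left subtree has 2 nodes {W, N}, right has 1 {U}.
      Root N: left subtree has 1 node {W}, right has 0 { }.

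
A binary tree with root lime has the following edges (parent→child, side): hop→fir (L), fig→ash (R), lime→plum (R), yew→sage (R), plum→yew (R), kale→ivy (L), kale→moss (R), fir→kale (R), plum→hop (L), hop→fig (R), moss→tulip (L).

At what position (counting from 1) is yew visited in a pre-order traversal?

11

Pre-order visits the node, then its left subtree, then its right subtree.
Visit lime.
At lime: no left child.
At lime: go right to plum.
  Visit plum.
  At plum: go left to hop.
    Visit hop.
    At hop: go left to fir.
      Visit fir.
      At fir: no left child.
      At fir: go right to kale.
        Visit kale.
        At kale: go left to ivy.
          ivy is a leaf — visit ivy.
        At kale: go right to moss.
          Visit moss.
          At moss: go left to tulip.
            tulip is a leaf — visit tulip.
          At moss: no right child.
    At hop: go right to fig.
      Visit fig.
      At fig: no left child.
      At fig: go right to ash.
        ash is a leaf — visit ash.
  At plum: go right to yew.
    Visit yew.
    At yew: no left child.
    At yew: go right to sage.
      sage is a leaf — visit sage.
Full pre-order sequence: lime, plum, hop, fir, kale, ivy, moss, tulip, fig, ash, yew, sage.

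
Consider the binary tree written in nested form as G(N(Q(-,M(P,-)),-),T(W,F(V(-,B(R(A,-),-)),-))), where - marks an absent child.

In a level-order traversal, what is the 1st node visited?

Level-order visits nodes level by level from the root, left to right within each level.
Level 0: G
Level 1: N, T
Level 2: Q, W, F
Level 3: M, V
Level 4: P, B
Level 5: R
Level 6: A
Full level-order sequence: G, N, T, Q, W, F, M, V, P, B, R, A.

G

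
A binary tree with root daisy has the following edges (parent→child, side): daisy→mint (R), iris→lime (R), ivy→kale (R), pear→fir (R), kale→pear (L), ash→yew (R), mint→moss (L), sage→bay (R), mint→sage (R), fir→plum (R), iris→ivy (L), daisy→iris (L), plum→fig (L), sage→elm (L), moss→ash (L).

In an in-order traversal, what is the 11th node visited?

yew

In-order visits the left subtree, then the node, then the right subtree.
At daisy: go left to iris.
  At iris: go left to ivy.
    At ivy: no left child.
    Visit ivy.
    At ivy: go right to kale.
      At kale: go left to pear.
        At pear: no left child.
        Visit pear.
        At pear: go right to fir.
          At fir: no left child.
          Visit fir.
          At fir: go right to plum.
            At plum: go left to fig.
              fig is a leaf — visit fig.
            Visit plum.
            At plum: no right child.
      Visit kale.
      At kale: no right child.
  Visit iris.
  At iris: go right to lime.
    lime is a leaf — visit lime.
Visit daisy.
At daisy: go right to mint.
  At mint: go left to moss.
    At moss: go left to ash.
      At ash: no left child.
      Visit ash.
      At ash: go right to yew.
        yew is a leaf — visit yew.
    Visit moss.
    At moss: no right child.
  Visit mint.
  At mint: go right to sage.
    At sage: go left to elm.
      elm is a leaf — visit elm.
    Visit sage.
    At sage: go right to bay.
      bay is a leaf — visit bay.
Full in-order sequence: ivy, pear, fir, fig, plum, kale, iris, lime, daisy, ash, yew, moss, mint, elm, sage, bay.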